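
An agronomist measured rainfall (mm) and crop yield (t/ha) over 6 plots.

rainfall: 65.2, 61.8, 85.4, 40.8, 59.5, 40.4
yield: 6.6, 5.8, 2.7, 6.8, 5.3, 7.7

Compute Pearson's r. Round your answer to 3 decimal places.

n = 6, Σx = 353.1, Σy = 34.9, Σx² = 22200.49, Σy² = 218.11, Σxy = 1923.21
nΣxy − ΣxΣy = 11539.26 − 12323.19 = -783.93
nΣx² − (Σx)² = 133202.94 − 124679.61 = 8523.33; nΣy² − (Σy)² = 1308.66 − 1218.01 = 90.65
r = -783.93 / √(8523.33 × 90.65) = -783.93 / 878.9994 ≈ -0.892

-0.892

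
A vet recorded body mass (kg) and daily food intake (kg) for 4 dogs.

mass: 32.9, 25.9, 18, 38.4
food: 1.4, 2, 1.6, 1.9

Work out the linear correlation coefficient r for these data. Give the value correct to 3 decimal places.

n = 4, Σx = 115.2, Σy = 6.9, Σx² = 3551.78, Σy² = 12.13, Σxy = 199.62
nΣxy − ΣxΣy = 798.48 − 794.88 = 3.6
nΣx² − (Σx)² = 14207.12 − 13271.04 = 936.08; nΣy² − (Σy)² = 48.52 − 47.61 = 0.91
r = 3.6 / √(936.08 × 0.91) = 3.6 / 29.1862 ≈ 0.123

0.123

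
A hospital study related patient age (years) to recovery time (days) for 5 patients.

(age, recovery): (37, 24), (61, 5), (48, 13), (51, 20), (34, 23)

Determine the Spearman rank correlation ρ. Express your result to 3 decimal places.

-0.800

Rank age: 2, 5, 3, 4, 1
Rank recovery: 5, 1, 2, 3, 4
d = rank(age) − rank(recovery): -3, 4, 1, 1, -3; Σd² = 36
ρ = 1 − 6Σd² / [n(n²−1)] = 1 − 6×36 / (5×24) = 1 − 216/120 ≈ -0.800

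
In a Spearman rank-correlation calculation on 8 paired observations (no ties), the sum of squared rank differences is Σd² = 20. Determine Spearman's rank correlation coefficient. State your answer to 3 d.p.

ρ = 1 − 6Σd² / [n(n²−1)] = 1 − 6×20 / (8×63)
  = 1 − 120/504 = 1 − 0.2381 ≈ 0.762

0.762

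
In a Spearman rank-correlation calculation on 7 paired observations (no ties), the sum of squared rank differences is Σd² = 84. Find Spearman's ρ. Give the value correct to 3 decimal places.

ρ = 1 − 6Σd² / [n(n²−1)] = 1 − 6×84 / (7×48)
  = 1 − 504/336 = 1 − 1.5000 ≈ -0.500

-0.500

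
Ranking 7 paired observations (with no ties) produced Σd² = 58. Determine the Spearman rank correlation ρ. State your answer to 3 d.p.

-0.036

ρ = 1 − 6Σd² / [n(n²−1)] = 1 − 6×58 / (7×48)
  = 1 − 348/336 = 1 − 1.0357 ≈ -0.036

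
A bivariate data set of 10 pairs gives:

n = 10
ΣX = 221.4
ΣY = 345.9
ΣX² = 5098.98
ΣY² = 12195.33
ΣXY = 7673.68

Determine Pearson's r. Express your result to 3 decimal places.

0.072

r = (nΣXY − ΣXΣY) / √[(nΣX² − (ΣX)²)(nΣY² − (ΣY)²)]
Numerator: 10×7673.68 − 221.4×345.9 = 154.54
Denominator: √[(50989.8 − 49017.96)(121953.3 − 119646.81)] = √[1971.84 × 2306.49] = 2132.6109
r = 154.54 / 2132.6109 ≈ 0.072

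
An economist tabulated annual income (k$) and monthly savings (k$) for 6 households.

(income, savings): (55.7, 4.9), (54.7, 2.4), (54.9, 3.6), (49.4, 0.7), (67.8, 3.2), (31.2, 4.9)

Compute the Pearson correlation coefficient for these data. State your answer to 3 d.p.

n = 6, Σx = 313.7, Σy = 19.7, Σx² = 17119.23, Σy² = 77.47, Σxy = 1006.27
nΣxy − ΣxΣy = 6037.62 − 6179.89 = -142.27
nΣx² − (Σx)² = 102715.38 − 98407.69 = 4307.69; nΣy² − (Σy)² = 464.82 − 388.09 = 76.73
r = -142.27 / √(4307.69 × 76.73) = -142.27 / 574.9166 ≈ -0.247

-0.247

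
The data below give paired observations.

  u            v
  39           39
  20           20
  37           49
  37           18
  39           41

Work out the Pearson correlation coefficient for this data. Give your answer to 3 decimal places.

0.572

n = 5, Σu = 172, Σv = 167, Σu² = 6180, Σv² = 6327, Σuv = 5999
nΣuv − ΣuΣv = 29995 − 28724 = 1271
nΣu² − (Σu)² = 30900 − 29584 = 1316; nΣv² − (Σv)² = 31635 − 27889 = 3746
r = 1271 / √(1316 × 3746) = 1271 / 2220.3009 ≈ 0.572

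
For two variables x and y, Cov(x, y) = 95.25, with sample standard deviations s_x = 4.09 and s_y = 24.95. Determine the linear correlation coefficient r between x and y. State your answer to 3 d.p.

0.933

r = Cov(x,y) / (s_x · s_y) = 95.25 / (4.09 × 24.95)
  = 95.25 / 102.0455 ≈ 0.933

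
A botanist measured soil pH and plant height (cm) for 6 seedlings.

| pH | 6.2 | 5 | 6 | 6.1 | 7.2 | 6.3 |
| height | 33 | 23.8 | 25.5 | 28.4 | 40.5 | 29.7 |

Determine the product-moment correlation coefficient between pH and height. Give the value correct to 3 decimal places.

n = 6, Σx = 36.8, Σy = 180.9, Σx² = 228.18, Σy² = 5634.59, Σxy = 1128.55
nΣxy − ΣxΣy = 6771.3 − 6657.12 = 114.18
nΣx² − (Σx)² = 1369.08 − 1354.24 = 14.84; nΣy² − (Σy)² = 33807.54 − 32724.81 = 1082.73
r = 114.18 / √(14.84 × 1082.73) = 114.18 / 126.7585 ≈ 0.901

0.901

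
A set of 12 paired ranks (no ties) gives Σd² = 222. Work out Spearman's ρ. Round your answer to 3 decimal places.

0.224

ρ = 1 − 6Σd² / [n(n²−1)] = 1 − 6×222 / (12×143)
  = 1 − 1332/1716 = 1 − 0.7762 ≈ 0.224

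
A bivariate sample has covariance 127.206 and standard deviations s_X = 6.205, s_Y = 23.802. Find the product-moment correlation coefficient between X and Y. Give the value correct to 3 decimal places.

0.861

r = Cov(X,Y) / (s_X · s_Y) = 127.206 / (6.205 × 23.802)
  = 127.206 / 147.6914 ≈ 0.861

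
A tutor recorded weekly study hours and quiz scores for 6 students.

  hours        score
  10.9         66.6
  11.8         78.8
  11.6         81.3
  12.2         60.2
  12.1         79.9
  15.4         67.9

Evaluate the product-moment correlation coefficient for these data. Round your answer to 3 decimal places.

-0.227

n = 6, Σx = 74, Σy = 434.7, Σx² = 925.02, Σy² = 31873.15, Σxy = 5345.75
nΣxy − ΣxΣy = 32074.5 − 32167.8 = -93.3
nΣx² − (Σx)² = 5550.12 − 5476 = 74.12; nΣy² − (Σy)² = 191238.9 − 188964.09 = 2274.81
r = -93.3 / √(74.12 × 2274.81) = -93.3 / 410.6202 ≈ -0.227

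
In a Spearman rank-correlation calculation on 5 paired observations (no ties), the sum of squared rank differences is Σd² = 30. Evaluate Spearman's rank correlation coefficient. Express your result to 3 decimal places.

ρ = 1 − 6Σd² / [n(n²−1)] = 1 − 6×30 / (5×24)
  = 1 − 180/120 = 1 − 1.5000 ≈ -0.500

-0.500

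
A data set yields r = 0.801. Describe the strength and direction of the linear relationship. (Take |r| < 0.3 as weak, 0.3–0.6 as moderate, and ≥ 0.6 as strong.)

r = 0.801 > 0 so the relationship is positive.
|r| = 0.801, which falls in the strong range.

strong positive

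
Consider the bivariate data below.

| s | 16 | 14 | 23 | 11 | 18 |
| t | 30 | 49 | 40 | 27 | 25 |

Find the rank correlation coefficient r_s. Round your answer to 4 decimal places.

0.0000

Rank s: 3, 2, 5, 1, 4
Rank t: 3, 5, 4, 2, 1
d = rank(s) − rank(t): 0, -3, 1, -1, 3; Σd² = 20
ρ = 1 − 6Σd² / [n(n²−1)] = 1 − 6×20 / (5×24) = 1 − 120/120 ≈ 0.0000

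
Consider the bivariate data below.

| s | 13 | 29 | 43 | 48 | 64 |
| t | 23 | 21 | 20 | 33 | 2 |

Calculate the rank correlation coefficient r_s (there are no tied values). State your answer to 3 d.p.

Rank s: 1, 2, 3, 4, 5
Rank t: 4, 3, 2, 5, 1
d = rank(s) − rank(t): -3, -1, 1, -1, 4; Σd² = 28
ρ = 1 − 6Σd² / [n(n²−1)] = 1 − 6×28 / (5×24) = 1 − 168/120 ≈ -0.400

-0.400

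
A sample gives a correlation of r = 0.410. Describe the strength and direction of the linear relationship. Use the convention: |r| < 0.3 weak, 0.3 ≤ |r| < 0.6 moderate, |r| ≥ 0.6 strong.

moderate positive

r = 0.410 > 0 so the relationship is positive.
|r| = 0.410, which falls in the moderate range.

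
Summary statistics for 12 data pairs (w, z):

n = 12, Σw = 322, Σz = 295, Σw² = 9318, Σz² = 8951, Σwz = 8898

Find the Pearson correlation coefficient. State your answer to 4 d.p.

r = (nΣwz − ΣwΣz) / √[(nΣw² − (Σw)²)(nΣz² − (Σz)²)]
Numerator: 12×8898 − 322×295 = 11786
Denominator: √[(111816 − 103684)(107412 − 87025)] = √[8132 × 20387] = 12875.8333
r = 11786 / 12875.8333 ≈ 0.9154

0.9154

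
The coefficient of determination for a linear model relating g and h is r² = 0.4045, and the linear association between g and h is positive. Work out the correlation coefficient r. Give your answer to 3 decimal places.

0.636

|r| = √0.4045 = 0.636
The association is positive, so r = 0.636.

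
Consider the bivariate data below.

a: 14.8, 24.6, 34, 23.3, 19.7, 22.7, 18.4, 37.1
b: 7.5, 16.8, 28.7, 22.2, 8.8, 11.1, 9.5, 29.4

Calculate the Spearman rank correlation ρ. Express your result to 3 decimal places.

Rank a: 1, 6, 7, 5, 3, 4, 2, 8
Rank b: 1, 5, 7, 6, 2, 4, 3, 8
d = rank(a) − rank(b): 0, 1, 0, -1, 1, 0, -1, 0; Σd² = 4
ρ = 1 − 6Σd² / [n(n²−1)] = 1 − 6×4 / (8×63) = 1 − 24/504 ≈ 0.952

0.952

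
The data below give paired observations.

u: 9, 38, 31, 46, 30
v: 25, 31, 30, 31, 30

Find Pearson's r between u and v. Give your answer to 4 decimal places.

n = 5, Σu = 154, Σv = 147, Σu² = 5502, Σv² = 4347, Σuv = 4659
nΣuv − ΣuΣv = 23295 − 22638 = 657
nΣu² − (Σu)² = 27510 − 23716 = 3794; nΣv² − (Σv)² = 21735 − 21609 = 126
r = 657 / √(3794 × 126) = 657 / 691.4073 ≈ 0.9502

0.9502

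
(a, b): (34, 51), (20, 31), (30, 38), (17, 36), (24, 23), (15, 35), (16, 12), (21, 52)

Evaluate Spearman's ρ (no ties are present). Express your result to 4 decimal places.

Rank a: 8, 4, 7, 3, 6, 1, 2, 5
Rank b: 7, 3, 6, 5, 2, 4, 1, 8
d = rank(a) − rank(b): 1, 1, 1, -2, 4, -3, 1, -3; Σd² = 42
ρ = 1 − 6Σd² / [n(n²−1)] = 1 − 6×42 / (8×63) = 1 − 252/504 ≈ 0.5000

0.5000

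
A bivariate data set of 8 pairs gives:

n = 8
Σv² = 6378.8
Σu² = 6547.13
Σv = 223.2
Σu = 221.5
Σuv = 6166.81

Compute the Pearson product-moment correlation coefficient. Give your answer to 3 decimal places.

-0.052

r = (nΣuv − ΣuΣv) / √[(nΣu² − (Σu)²)(nΣv² − (Σv)²)]
Numerator: 8×6166.81 − 221.5×223.2 = -104.32
Denominator: √[(52377.04 − 49062.25)(51030.4 − 49818.24)] = √[3314.79 × 1212.16] = 2004.5089
r = -104.32 / 2004.5089 ≈ -0.052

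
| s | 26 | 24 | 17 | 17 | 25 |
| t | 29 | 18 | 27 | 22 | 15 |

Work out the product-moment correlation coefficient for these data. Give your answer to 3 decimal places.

-0.247

n = 5, Σs = 109, Σt = 111, Σs² = 2455, Σt² = 2603, Σst = 2394
nΣst − ΣsΣt = 11970 − 12099 = -129
nΣs² − (Σs)² = 12275 − 11881 = 394; nΣt² − (Σt)² = 13015 − 12321 = 694
r = -129 / √(394 × 694) = -129 / 522.9111 ≈ -0.247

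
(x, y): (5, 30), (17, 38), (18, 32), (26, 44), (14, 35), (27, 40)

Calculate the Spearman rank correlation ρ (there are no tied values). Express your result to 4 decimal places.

0.7714

Rank x: 1, 3, 4, 5, 2, 6
Rank y: 1, 4, 2, 6, 3, 5
d = rank(x) − rank(y): 0, -1, 2, -1, -1, 1; Σd² = 8
ρ = 1 − 6Σd² / [n(n²−1)] = 1 − 6×8 / (6×35) = 1 − 48/210 ≈ 0.7714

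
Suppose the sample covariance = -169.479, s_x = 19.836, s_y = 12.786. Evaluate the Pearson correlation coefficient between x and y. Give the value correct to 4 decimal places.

r = Cov(x,y) / (s_x · s_y) = -169.479 / (19.836 × 12.786)
  = -169.479 / 253.6231 ≈ -0.6682

-0.6682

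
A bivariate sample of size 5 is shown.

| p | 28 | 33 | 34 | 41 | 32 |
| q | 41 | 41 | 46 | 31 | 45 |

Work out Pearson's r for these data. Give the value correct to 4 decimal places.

n = 5, Σp = 168, Σq = 204, Σp² = 5734, Σq² = 8464, Σpq = 6776
nΣpq − ΣpΣq = 33880 − 34272 = -392
nΣp² − (Σp)² = 28670 − 28224 = 446; nΣq² − (Σq)² = 42320 − 41616 = 704
r = -392 / √(446 × 704) = -392 / 560.3428 ≈ -0.6996

-0.6996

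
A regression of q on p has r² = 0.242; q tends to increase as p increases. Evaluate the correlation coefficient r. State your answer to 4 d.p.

0.4919

|r| = √0.242 = 0.4919
The association is positive, so r = 0.4919.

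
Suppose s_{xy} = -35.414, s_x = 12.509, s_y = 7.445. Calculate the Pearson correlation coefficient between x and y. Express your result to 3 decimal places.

-0.380

r = Cov(x,y) / (s_x · s_y) = -35.414 / (12.509 × 7.445)
  = -35.414 / 93.1295 ≈ -0.380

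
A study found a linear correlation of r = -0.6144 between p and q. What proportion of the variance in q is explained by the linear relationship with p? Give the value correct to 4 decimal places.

r² = (-0.6144)² = 0.3775

0.3775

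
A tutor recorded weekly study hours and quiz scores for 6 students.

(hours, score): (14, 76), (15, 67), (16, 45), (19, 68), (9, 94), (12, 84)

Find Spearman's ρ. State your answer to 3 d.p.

-0.829

Rank hours: 3, 4, 5, 6, 1, 2
Rank score: 4, 2, 1, 3, 6, 5
d = rank(hours) − rank(score): -1, 2, 4, 3, -5, -3; Σd² = 64
ρ = 1 − 6Σd² / [n(n²−1)] = 1 − 6×64 / (6×35) = 1 − 384/210 ≈ -0.829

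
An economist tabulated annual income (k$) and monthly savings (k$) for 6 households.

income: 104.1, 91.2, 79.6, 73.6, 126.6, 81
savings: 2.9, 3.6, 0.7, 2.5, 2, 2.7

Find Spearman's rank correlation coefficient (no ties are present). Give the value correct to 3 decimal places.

0.257

Rank income: 5, 4, 2, 1, 6, 3
Rank savings: 5, 6, 1, 3, 2, 4
d = rank(income) − rank(savings): 0, -2, 1, -2, 4, -1; Σd² = 26
ρ = 1 − 6Σd² / [n(n²−1)] = 1 − 6×26 / (6×35) = 1 − 156/210 ≈ 0.257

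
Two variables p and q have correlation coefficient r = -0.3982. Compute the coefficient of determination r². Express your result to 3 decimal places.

0.159

r² = (-0.3982)² = 0.159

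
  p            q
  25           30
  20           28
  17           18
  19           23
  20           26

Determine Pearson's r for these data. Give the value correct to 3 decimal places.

0.867

n = 5, Σp = 101, Σq = 125, Σp² = 2075, Σq² = 3213, Σpq = 2573
nΣpq − ΣpΣq = 12865 − 12625 = 240
nΣp² − (Σp)² = 10375 − 10201 = 174; nΣq² − (Σq)² = 16065 − 15625 = 440
r = 240 / √(174 × 440) = 240 / 276.6948 ≈ 0.867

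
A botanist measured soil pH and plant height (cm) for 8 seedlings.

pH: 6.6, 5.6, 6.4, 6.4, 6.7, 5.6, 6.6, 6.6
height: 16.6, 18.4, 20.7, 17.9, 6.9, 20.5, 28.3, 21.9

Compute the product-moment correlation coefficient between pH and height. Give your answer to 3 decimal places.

-0.129

n = 8, Σx = 50.5, Σy = 151.2, Σx² = 320.21, Σy² = 3111.38, Σxy = 951.99
nΣxy − ΣxΣy = 7615.92 − 7635.6 = -19.68
nΣx² − (Σx)² = 2561.68 − 2550.25 = 11.43; nΣy² − (Σy)² = 24891.04 − 22861.44 = 2029.6
r = -19.68 / √(11.43 × 2029.6) = -19.68 / 152.3100 ≈ -0.129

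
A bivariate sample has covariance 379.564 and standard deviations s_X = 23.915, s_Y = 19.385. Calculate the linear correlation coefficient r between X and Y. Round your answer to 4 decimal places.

r = Cov(X,Y) / (s_X · s_Y) = 379.564 / (23.915 × 19.385)
  = 379.564 / 463.5923 ≈ 0.8187

0.8187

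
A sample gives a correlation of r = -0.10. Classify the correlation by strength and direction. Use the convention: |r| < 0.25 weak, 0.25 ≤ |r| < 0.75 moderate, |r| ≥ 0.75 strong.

r = -0.10 < 0 so the relationship is negative.
|r| = 0.10, which falls in the weak range.

weak negative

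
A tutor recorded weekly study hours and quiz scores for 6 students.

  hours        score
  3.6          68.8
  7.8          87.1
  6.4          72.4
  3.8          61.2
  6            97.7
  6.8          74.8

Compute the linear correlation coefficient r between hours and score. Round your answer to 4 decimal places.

n = 6, Σx = 34.4, Σy = 462, Σx² = 211.44, Σy² = 36447.38, Σxy = 2717.82
nΣxy − ΣxΣy = 16306.92 − 15892.8 = 414.12
nΣx² − (Σx)² = 1268.64 − 1183.36 = 85.28; nΣy² − (Σy)² = 218684.28 − 213444 = 5240.28
r = 414.12 / √(85.28 × 5240.28) = 414.12 / 668.4991 ≈ 0.6195

0.6195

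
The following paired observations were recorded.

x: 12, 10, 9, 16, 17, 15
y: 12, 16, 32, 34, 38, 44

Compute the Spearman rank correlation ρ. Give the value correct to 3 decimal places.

0.600

Rank x: 3, 2, 1, 5, 6, 4
Rank y: 1, 2, 3, 4, 5, 6
d = rank(x) − rank(y): 2, 0, -2, 1, 1, -2; Σd² = 14
ρ = 1 − 6Σd² / [n(n²−1)] = 1 − 6×14 / (6×35) = 1 − 84/210 ≈ 0.600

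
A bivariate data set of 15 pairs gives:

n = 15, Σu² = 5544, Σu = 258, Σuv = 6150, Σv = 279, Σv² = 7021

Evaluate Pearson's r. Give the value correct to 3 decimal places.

r = (nΣuv − ΣuΣv) / √[(nΣu² − (Σu)²)(nΣv² − (Σv)²)]
Numerator: 15×6150 − 258×279 = 20268
Denominator: √[(83160 − 66564)(105315 − 77841)] = √[16596 × 27474] = 21353.1849
r = 20268 / 21353.1849 ≈ 0.949

0.949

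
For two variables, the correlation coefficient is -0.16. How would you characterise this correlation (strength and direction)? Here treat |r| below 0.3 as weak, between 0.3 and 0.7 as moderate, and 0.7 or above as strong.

weak negative

r = -0.16 < 0 so the relationship is negative.
|r| = 0.16, which falls in the weak range.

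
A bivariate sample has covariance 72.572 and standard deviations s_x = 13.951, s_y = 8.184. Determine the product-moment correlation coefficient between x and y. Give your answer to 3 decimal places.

0.636

r = Cov(x,y) / (s_x · s_y) = 72.572 / (13.951 × 8.184)
  = 72.572 / 114.1750 ≈ 0.636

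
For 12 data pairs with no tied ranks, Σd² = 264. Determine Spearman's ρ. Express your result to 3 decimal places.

ρ = 1 − 6Σd² / [n(n²−1)] = 1 − 6×264 / (12×143)
  = 1 − 1584/1716 = 1 − 0.9231 ≈ 0.077

0.077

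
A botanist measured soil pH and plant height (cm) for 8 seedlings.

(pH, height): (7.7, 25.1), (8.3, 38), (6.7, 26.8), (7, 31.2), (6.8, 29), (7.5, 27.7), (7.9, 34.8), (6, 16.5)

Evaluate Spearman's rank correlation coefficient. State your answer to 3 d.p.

0.690

Rank pH: 6, 8, 2, 4, 3, 5, 7, 1
Rank height: 2, 8, 3, 6, 5, 4, 7, 1
d = rank(pH) − rank(height): 4, 0, -1, -2, -2, 1, 0, 0; Σd² = 26
ρ = 1 − 6Σd² / [n(n²−1)] = 1 − 6×26 / (8×63) = 1 − 156/504 ≈ 0.690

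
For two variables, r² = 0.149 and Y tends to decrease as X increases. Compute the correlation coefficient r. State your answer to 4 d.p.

|r| = √0.149 = 0.3860
The association is negative, so r = −0.3860.

-0.3860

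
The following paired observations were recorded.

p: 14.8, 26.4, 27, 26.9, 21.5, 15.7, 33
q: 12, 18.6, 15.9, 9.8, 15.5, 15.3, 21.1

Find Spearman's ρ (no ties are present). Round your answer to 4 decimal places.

Rank p: 1, 4, 6, 5, 3, 2, 7
Rank q: 2, 6, 5, 1, 4, 3, 7
d = rank(p) − rank(q): -1, -2, 1, 4, -1, -1, 0; Σd² = 24
ρ = 1 − 6Σd² / [n(n²−1)] = 1 − 6×24 / (7×48) = 1 − 144/336 ≈ 0.5714

0.5714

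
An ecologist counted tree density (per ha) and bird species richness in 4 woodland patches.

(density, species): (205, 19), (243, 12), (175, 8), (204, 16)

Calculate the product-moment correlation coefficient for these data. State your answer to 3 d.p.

n = 4, Σx = 827, Σy = 55, Σx² = 173315, Σy² = 825, Σxy = 11475
nΣxy − ΣxΣy = 45900 − 45485 = 415
nΣx² − (Σx)² = 693260 − 683929 = 9331; nΣy² − (Σy)² = 3300 − 3025 = 275
r = 415 / √(9331 × 275) = 415 / 1601.8817 ≈ 0.259

0.259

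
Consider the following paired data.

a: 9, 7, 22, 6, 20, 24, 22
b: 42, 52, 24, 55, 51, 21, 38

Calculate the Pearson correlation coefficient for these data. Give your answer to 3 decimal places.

n = 7, Σa = 110, Σb = 283, Σa² = 2110, Σb² = 12555, Σab = 3960
nΣab − ΣaΣb = 27720 − 31130 = -3410
nΣa² − (Σa)² = 14770 − 12100 = 2670; nΣb² − (Σb)² = 87885 − 80089 = 7796
r = -3410 / √(2670 × 7796) = -3410 / 4562.3810 ≈ -0.747

-0.747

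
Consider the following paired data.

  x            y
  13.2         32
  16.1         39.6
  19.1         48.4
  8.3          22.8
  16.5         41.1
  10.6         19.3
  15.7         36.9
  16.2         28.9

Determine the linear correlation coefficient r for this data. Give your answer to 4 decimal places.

0.8836

n = 8, Σx = 115.7, Σy = 269, Σx² = 1760.69, Σy² = 9713.08, Σxy = 4103.88
nΣxy − ΣxΣy = 32831.04 − 31123.3 = 1707.74
nΣx² − (Σx)² = 14085.52 − 13386.49 = 699.03; nΣy² − (Σy)² = 77704.64 − 72361 = 5343.64
r = 1707.74 / √(699.03 × 5343.64) = 1707.74 / 1932.7092 ≈ 0.8836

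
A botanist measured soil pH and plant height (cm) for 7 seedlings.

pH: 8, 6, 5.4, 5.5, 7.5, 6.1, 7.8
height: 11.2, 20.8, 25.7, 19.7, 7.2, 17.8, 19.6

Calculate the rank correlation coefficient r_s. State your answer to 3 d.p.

Rank pH: 7, 3, 1, 2, 5, 4, 6
Rank height: 2, 6, 7, 5, 1, 3, 4
d = rank(pH) − rank(height): 5, -3, -6, -3, 4, 1, 2; Σd² = 100
ρ = 1 − 6Σd² / [n(n²−1)] = 1 − 6×100 / (7×48) = 1 − 600/336 ≈ -0.786

-0.786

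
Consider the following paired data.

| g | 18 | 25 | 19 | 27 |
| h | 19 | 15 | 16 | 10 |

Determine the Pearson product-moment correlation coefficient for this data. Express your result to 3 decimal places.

-0.886

n = 4, Σg = 89, Σh = 60, Σg² = 2039, Σh² = 942, Σgh = 1291
nΣgh − ΣgΣh = 5164 − 5340 = -176
nΣg² − (Σg)² = 8156 − 7921 = 235; nΣh² − (Σh)² = 3768 − 3600 = 168
r = -176 / √(235 × 168) = -176 / 198.6957 ≈ -0.886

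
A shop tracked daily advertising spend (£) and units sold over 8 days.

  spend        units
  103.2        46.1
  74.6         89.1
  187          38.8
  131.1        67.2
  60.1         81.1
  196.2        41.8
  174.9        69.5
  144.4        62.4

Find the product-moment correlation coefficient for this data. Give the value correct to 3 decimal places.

-0.713

n = 8, Σx = 1071.5, Σy = 496, Σx² = 161919.43, Σy² = 33133.76, Σxy = 61711.28
nΣxy − ΣxΣy = 493690.24 − 531464 = -37773.76
nΣx² − (Σx)² = 1295355.44 − 1148112.25 = 147243.19; nΣy² − (Σy)² = 265070.08 − 246016 = 19054.08
r = -37773.76 / √(147243.19 × 19054.08) = -37773.76 / 52967.7593 ≈ -0.713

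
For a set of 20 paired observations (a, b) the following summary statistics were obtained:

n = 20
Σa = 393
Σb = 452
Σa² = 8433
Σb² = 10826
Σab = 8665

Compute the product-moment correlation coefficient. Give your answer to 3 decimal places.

r = (nΣab − ΣaΣb) / √[(nΣa² − (Σa)²)(nΣb² − (Σb)²)]
Numerator: 20×8665 − 393×452 = -4336
Denominator: √[(168660 − 154449)(216520 − 204304)] = √[14211 × 12216] = 13175.7951
r = -4336 / 13175.7951 ≈ -0.329

-0.329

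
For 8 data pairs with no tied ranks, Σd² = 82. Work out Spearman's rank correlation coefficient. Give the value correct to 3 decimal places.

ρ = 1 − 6Σd² / [n(n²−1)] = 1 − 6×82 / (8×63)
  = 1 − 492/504 = 1 − 0.9762 ≈ 0.024

0.024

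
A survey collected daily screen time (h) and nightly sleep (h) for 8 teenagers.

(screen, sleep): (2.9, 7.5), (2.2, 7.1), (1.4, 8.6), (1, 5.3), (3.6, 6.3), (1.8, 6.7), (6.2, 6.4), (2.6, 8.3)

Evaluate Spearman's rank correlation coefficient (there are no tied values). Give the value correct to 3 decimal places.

-0.095

Rank screen: 6, 4, 2, 1, 7, 3, 8, 5
Rank sleep: 6, 5, 8, 1, 2, 4, 3, 7
d = rank(screen) − rank(sleep): 0, -1, -6, 0, 5, -1, 5, -2; Σd² = 92
ρ = 1 − 6Σd² / [n(n²−1)] = 1 − 6×92 / (8×63) = 1 − 552/504 ≈ -0.095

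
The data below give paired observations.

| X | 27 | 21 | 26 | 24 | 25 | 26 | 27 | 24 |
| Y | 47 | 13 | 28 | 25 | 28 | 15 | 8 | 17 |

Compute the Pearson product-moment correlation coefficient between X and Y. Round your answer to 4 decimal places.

0.3435

n = 8, ΣX = 200, ΣY = 181, ΣX² = 5028, ΣY² = 5149, ΣXY = 4584
nΣXY − ΣXΣY = 36672 − 36200 = 472
nΣX² − (ΣX)² = 40224 − 40000 = 224; nΣY² − (ΣY)² = 41192 − 32761 = 8431
r = 472 / √(224 × 8431) = 472 / 1374.2431 ≈ 0.3435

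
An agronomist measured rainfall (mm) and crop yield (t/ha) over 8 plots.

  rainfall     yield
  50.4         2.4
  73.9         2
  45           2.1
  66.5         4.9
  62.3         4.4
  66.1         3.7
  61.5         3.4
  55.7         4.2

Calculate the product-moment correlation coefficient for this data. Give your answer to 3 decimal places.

0.276

n = 8, Σx = 481.4, Σy = 27.1, Σx² = 29583.86, Σy² = 100.43, Σxy = 1650.84
nΣxy − ΣxΣy = 13206.72 − 13045.94 = 160.78
nΣx² − (Σx)² = 236670.88 − 231745.96 = 4924.92; nΣy² − (Σy)² = 803.44 − 734.41 = 69.03
r = 160.78 / √(4924.92 × 69.03) = 160.78 / 583.0671 ≈ 0.276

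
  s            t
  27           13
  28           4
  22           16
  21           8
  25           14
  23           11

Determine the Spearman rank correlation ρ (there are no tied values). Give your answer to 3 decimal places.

-0.257

Rank s: 5, 6, 2, 1, 4, 3
Rank t: 4, 1, 6, 2, 5, 3
d = rank(s) − rank(t): 1, 5, -4, -1, -1, 0; Σd² = 44
ρ = 1 − 6Σd² / [n(n²−1)] = 1 − 6×44 / (6×35) = 1 − 264/210 ≈ -0.257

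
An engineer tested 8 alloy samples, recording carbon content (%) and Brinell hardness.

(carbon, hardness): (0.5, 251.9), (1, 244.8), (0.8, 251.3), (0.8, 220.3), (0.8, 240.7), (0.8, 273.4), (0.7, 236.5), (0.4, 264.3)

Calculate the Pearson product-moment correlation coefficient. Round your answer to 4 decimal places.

n = 8, Σx = 5.8, Σy = 1983.2, Σx² = 4.46, Σy² = 493535.22, Σxy = 1430.58
nΣxy − ΣxΣy = 11444.64 − 11502.56 = -57.92
nΣx² − (Σx)² = 35.68 − 33.64 = 2.04; nΣy² − (Σy)² = 3948281.76 − 3933082.24 = 15199.52
r = -57.92 / √(2.04 × 15199.52) = -57.92 / 176.0881 ≈ -0.3289

-0.3289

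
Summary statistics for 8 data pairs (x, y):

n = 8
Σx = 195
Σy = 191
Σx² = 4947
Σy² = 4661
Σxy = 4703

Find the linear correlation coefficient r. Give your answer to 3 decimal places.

0.339

r = (nΣxy − ΣxΣy) / √[(nΣx² − (Σx)²)(nΣy² − (Σy)²)]
Numerator: 8×4703 − 195×191 = 379
Denominator: √[(39576 − 38025)(37288 − 36481)] = √[1551 × 807] = 1118.7748
r = 379 / 1118.7748 ≈ 0.339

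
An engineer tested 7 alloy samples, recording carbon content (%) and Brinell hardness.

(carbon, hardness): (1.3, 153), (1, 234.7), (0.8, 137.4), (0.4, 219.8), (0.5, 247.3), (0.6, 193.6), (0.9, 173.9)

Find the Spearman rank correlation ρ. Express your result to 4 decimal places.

-0.4286

Rank carbon: 7, 6, 4, 1, 2, 3, 5
Rank hardness: 2, 6, 1, 5, 7, 4, 3
d = rank(carbon) − rank(hardness): 5, 0, 3, -4, -5, -1, 2; Σd² = 80
ρ = 1 − 6Σd² / [n(n²−1)] = 1 − 6×80 / (7×48) = 1 − 480/336 ≈ -0.4286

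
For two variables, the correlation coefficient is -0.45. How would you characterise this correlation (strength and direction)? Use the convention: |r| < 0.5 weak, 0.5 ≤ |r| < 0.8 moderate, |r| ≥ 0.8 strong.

r = -0.45 < 0 so the relationship is negative.
|r| = 0.45, which falls in the weak range.

weak negative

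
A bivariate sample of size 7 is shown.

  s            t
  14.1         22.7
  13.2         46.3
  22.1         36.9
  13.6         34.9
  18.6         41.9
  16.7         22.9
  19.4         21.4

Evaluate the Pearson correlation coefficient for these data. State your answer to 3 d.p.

-0.090

n = 7, Σs = 117.7, Σt = 227, Σs² = 2047.63, Σt² = 7976.58, Σst = 3798.29
nΣst − ΣsΣt = 26588.03 − 26717.9 = -129.87
nΣs² − (Σs)² = 14333.41 − 13853.29 = 480.12; nΣt² − (Σt)² = 55836.06 − 51529 = 4307.06
r = -129.87 / √(480.12 × 4307.06) = -129.87 / 1438.0214 ≈ -0.090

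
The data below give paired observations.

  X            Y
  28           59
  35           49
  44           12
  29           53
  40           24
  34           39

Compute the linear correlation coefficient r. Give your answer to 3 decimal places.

-0.963

n = 6, ΣX = 210, ΣY = 236, ΣX² = 7542, ΣY² = 10932, ΣXY = 7718
nΣXY − ΣXΣY = 46308 − 49560 = -3252
nΣX² − (ΣX)² = 45252 − 44100 = 1152; nΣY² − (ΣY)² = 65592 − 55696 = 9896
r = -3252 / √(1152 × 9896) = -3252 / 3376.4170 ≈ -0.963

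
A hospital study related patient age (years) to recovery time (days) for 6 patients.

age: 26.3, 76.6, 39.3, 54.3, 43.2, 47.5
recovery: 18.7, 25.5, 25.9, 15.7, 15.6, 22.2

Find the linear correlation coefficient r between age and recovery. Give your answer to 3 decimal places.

0.326

n = 6, Σx = 287.2, Σy = 123.6, Σx² = 15174.72, Σy² = 2653.44, Σxy = 6043.91
nΣxy − ΣxΣy = 36263.46 − 35497.92 = 765.54
nΣx² − (Σx)² = 91048.32 − 82483.84 = 8564.48; nΣy² − (Σy)² = 15920.64 − 15276.96 = 643.68
r = 765.54 / √(8564.48 × 643.68) = 765.54 / 2347.9320 ≈ 0.326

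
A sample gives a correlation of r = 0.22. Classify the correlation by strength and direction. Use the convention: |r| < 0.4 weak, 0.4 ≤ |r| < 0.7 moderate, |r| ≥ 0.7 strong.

weak positive

r = 0.22 > 0 so the relationship is positive.
|r| = 0.22, which falls in the weak range.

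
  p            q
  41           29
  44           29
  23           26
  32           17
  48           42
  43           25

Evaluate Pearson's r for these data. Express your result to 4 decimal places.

0.6091

n = 6, Σp = 231, Σq = 168, Σp² = 9323, Σq² = 5036, Σpq = 6698
nΣpq − ΣpΣq = 40188 − 38808 = 1380
nΣp² − (Σp)² = 55938 − 53361 = 2577; nΣq² − (Σq)² = 30216 − 28224 = 1992
r = 1380 / √(2577 × 1992) = 1380 / 2265.6972 ≈ 0.6091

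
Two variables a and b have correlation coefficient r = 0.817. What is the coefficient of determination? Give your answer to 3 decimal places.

0.667

r² = (0.817)² = 0.667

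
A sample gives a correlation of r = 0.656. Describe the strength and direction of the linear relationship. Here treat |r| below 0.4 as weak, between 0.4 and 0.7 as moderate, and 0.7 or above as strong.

moderate positive

r = 0.656 > 0 so the relationship is positive.
|r| = 0.656, which falls in the moderate range.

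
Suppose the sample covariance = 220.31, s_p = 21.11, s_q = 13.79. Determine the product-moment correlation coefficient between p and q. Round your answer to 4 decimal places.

r = Cov(p,q) / (s_p · s_q) = 220.31 / (21.11 × 13.79)
  = 220.31 / 291.1069 ≈ 0.7568

0.7568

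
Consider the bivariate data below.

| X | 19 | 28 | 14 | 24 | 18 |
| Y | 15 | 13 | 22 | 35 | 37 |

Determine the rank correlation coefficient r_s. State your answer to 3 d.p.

Rank X: 3, 5, 1, 4, 2
Rank Y: 2, 1, 3, 4, 5
d = rank(X) − rank(Y): 1, 4, -2, 0, -3; Σd² = 30
ρ = 1 − 6Σd² / [n(n²−1)] = 1 − 6×30 / (5×24) = 1 − 180/120 ≈ -0.500

-0.500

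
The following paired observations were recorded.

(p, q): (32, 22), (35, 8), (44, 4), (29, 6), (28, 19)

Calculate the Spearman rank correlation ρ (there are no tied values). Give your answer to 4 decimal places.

-0.5000

Rank p: 3, 4, 5, 2, 1
Rank q: 5, 3, 1, 2, 4
d = rank(p) − rank(q): -2, 1, 4, 0, -3; Σd² = 30
ρ = 1 − 6Σd² / [n(n²−1)] = 1 − 6×30 / (5×24) = 1 − 180/120 ≈ -0.5000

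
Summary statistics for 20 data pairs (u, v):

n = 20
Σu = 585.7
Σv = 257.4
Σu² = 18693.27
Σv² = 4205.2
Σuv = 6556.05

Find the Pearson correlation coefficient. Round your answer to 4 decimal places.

-0.8373

r = (nΣuv − ΣuΣv) / √[(nΣu² − (Σu)²)(nΣv² − (Σv)²)]
Numerator: 20×6556.05 − 585.7×257.4 = -19638.18
Denominator: √[(373865.4 − 343044.49)(84104 − 66254.76)] = √[30820.91 × 17849.24] = 23454.8464
r = -19638.18 / 23454.8464 ≈ -0.8373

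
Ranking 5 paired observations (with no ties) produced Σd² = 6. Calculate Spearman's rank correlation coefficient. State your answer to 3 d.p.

ρ = 1 − 6Σd² / [n(n²−1)] = 1 − 6×6 / (5×24)
  = 1 − 36/120 = 1 − 0.3000 ≈ 0.700

0.700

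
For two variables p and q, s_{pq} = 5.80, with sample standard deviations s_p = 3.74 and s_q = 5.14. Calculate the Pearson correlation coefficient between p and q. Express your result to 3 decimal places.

0.302

r = Cov(p,q) / (s_p · s_q) = 5.80 / (3.74 × 5.14)
  = 5.80 / 19.2236 ≈ 0.302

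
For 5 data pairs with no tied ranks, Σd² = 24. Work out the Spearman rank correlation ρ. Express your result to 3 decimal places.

ρ = 1 − 6Σd² / [n(n²−1)] = 1 − 6×24 / (5×24)
  = 1 − 144/120 = 1 − 1.2000 ≈ -0.200

-0.200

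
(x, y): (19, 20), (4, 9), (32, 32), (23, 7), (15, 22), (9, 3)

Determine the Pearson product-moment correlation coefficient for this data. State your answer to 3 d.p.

0.684

n = 6, Σx = 102, Σy = 93, Σx² = 2236, Σy² = 2047, Σxy = 1958
nΣxy − ΣxΣy = 11748 − 9486 = 2262
nΣx² − (Σx)² = 13416 − 10404 = 3012; nΣy² − (Σy)² = 12282 − 8649 = 3633
r = 2262 / √(3012 × 3633) = 2262 / 3307.9595 ≈ 0.684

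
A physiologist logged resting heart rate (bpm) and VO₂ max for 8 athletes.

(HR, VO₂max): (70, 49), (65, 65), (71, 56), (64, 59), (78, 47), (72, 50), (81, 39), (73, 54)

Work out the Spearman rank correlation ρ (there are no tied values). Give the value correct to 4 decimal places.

-0.8095

Rank HR: 3, 2, 4, 1, 7, 5, 8, 6
Rank VO₂max: 3, 8, 6, 7, 2, 4, 1, 5
d = rank(HR) − rank(VO₂max): 0, -6, -2, -6, 5, 1, 7, 1; Σd² = 152
ρ = 1 − 6Σd² / [n(n²−1)] = 1 − 6×152 / (8×63) = 1 − 912/504 ≈ -0.8095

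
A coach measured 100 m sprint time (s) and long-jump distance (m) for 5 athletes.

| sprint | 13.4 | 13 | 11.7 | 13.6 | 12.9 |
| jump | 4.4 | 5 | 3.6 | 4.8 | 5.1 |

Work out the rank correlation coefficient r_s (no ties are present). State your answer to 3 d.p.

0.100

Rank sprint: 4, 3, 1, 5, 2
Rank jump: 2, 4, 1, 3, 5
d = rank(sprint) − rank(jump): 2, -1, 0, 2, -3; Σd² = 18
ρ = 1 − 6Σd² / [n(n²−1)] = 1 − 6×18 / (5×24) = 1 − 108/120 ≈ 0.100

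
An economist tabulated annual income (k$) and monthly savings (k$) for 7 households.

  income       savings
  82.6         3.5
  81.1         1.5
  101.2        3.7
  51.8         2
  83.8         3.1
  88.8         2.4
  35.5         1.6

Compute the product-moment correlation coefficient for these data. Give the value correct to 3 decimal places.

n = 7, Σx = 524.8, Σy = 17.8, Σx² = 42492.78, Σy² = 50.12, Σxy = 1418.49
nΣxy − ΣxΣy = 9929.43 − 9341.44 = 587.99
nΣx² − (Σx)² = 297449.46 − 275415.04 = 22034.42; nΣy² − (Σy)² = 350.84 − 316.84 = 34
r = 587.99 / √(22034.42 × 34) = 587.99 / 865.5462 ≈ 0.679

0.679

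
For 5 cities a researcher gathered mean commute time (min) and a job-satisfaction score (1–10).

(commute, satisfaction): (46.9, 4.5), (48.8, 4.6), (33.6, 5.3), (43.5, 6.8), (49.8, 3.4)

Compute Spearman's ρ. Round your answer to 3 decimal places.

Rank commute: 3, 4, 1, 2, 5
Rank satisfaction: 2, 3, 4, 5, 1
d = rank(commute) − rank(satisfaction): 1, 1, -3, -3, 4; Σd² = 36
ρ = 1 − 6Σd² / [n(n²−1)] = 1 − 6×36 / (5×24) = 1 − 216/120 ≈ -0.800

-0.800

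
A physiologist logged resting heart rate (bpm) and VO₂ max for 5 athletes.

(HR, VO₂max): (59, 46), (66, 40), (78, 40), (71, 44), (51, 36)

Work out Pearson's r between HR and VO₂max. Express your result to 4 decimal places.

n = 5, Σx = 325, Σy = 206, Σx² = 21563, Σy² = 8548, Σxy = 13434
nΣxy − ΣxΣy = 67170 − 66950 = 220
nΣx² − (Σx)² = 107815 − 105625 = 2190; nΣy² − (Σy)² = 42740 − 42436 = 304
r = 220 / √(2190 × 304) = 220 / 815.9412 ≈ 0.2696

0.2696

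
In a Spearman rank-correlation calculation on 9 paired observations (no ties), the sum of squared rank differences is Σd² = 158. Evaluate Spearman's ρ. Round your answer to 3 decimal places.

ρ = 1 − 6Σd² / [n(n²−1)] = 1 − 6×158 / (9×80)
  = 1 − 948/720 = 1 − 1.3167 ≈ -0.317

-0.317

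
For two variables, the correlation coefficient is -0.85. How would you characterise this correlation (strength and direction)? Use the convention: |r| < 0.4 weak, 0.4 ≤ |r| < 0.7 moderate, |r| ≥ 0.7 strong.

r = -0.85 < 0 so the relationship is negative.
|r| = 0.85, which falls in the strong range.

strong negative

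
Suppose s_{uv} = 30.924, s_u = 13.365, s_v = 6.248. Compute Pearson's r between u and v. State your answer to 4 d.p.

0.3703

r = Cov(u,v) / (s_u · s_v) = 30.924 / (13.365 × 6.248)
  = 30.924 / 83.5045 ≈ 0.3703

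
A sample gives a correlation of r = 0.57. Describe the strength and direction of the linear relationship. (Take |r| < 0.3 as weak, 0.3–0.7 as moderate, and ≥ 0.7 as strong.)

r = 0.57 > 0 so the relationship is positive.
|r| = 0.57, which falls in the moderate range.

moderate positive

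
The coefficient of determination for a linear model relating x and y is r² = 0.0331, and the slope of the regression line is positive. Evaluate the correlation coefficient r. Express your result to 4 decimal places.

0.1819

|r| = √0.0331 = 0.1819
The association is positive, so r = 0.1819.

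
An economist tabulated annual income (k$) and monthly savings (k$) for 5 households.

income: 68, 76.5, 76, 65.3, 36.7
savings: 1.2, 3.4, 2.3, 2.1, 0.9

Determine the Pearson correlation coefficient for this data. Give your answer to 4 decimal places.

0.7468

n = 5, Σx = 322.5, Σy = 9.9, Σx² = 21863.23, Σy² = 23.51, Σxy = 686.66
nΣxy − ΣxΣy = 3433.3 − 3192.75 = 240.55
nΣx² − (Σx)² = 109316.15 − 104006.25 = 5309.9; nΣy² − (Σy)² = 117.55 − 98.01 = 19.54
r = 240.55 / √(5309.9 × 19.54) = 240.55 / 322.1109 ≈ 0.7468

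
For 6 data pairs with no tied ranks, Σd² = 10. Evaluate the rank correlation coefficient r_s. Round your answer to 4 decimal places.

0.7143

ρ = 1 − 6Σd² / [n(n²−1)] = 1 − 6×10 / (6×35)
  = 1 − 60/210 = 1 − 0.28571 ≈ 0.7143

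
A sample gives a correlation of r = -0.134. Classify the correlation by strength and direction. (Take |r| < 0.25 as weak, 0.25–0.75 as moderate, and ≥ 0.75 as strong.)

r = -0.134 < 0 so the relationship is negative.
|r| = 0.134, which falls in the weak range.

weak negative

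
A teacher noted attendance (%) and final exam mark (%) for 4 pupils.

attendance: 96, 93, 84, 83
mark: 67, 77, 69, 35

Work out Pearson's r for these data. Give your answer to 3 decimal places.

0.617

n = 4, Σx = 356, Σy = 248, Σx² = 31810, Σy² = 16404, Σxy = 22294
nΣxy − ΣxΣy = 89176 − 88288 = 888
nΣx² − (Σx)² = 127240 − 126736 = 504; nΣy² − (Σy)² = 65616 − 61504 = 4112
r = 888 / √(504 × 4112) = 888 / 1439.5999 ≈ 0.617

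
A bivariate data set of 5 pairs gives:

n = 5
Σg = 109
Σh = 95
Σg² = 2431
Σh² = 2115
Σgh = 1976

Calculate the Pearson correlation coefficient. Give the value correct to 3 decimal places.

-0.729

r = (nΣgh − ΣgΣh) / √[(nΣg² − (Σg)²)(nΣh² − (Σh)²)]
Numerator: 5×1976 − 109×95 = -475
Denominator: √[(12155 − 11881)(10575 − 9025)] = √[274 × 1550] = 651.6901
r = -475 / 651.6901 ≈ -0.729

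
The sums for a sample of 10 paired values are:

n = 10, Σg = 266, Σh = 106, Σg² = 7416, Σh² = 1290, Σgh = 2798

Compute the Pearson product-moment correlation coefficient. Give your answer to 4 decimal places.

-0.0908

r = (nΣgh − ΣgΣh) / √[(nΣg² − (Σg)²)(nΣh² − (Σh)²)]
Numerator: 10×2798 − 266×106 = -216
Denominator: √[(74160 − 70756)(12900 − 11236)] = √[3404 × 1664] = 2379.9697
r = -216 / 2379.9697 ≈ -0.0908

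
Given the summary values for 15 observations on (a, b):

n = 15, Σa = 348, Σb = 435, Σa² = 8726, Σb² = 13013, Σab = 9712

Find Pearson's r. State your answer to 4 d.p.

-0.7457

r = (nΣab − ΣaΣb) / √[(nΣa² − (Σa)²)(nΣb² − (Σb)²)]
Numerator: 15×9712 − 348×435 = -5700
Denominator: √[(130890 − 121104)(195195 − 189225)] = √[9786 × 5970] = 7643.4560
r = -5700 / 7643.4560 ≈ -0.7457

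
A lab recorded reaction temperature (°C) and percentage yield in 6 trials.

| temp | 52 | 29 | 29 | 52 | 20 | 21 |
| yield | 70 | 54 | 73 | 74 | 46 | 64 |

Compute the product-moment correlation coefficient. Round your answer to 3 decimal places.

0.660

n = 6, Σx = 203, Σy = 381, Σx² = 7931, Σy² = 24833, Σxy = 13435
nΣxy − ΣxΣy = 80610 − 77343 = 3267
nΣx² − (Σx)² = 47586 − 41209 = 6377; nΣy² − (Σy)² = 148998 − 145161 = 3837
r = 3267 / √(6377 × 3837) = 3267 / 4946.5694 ≈ 0.660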